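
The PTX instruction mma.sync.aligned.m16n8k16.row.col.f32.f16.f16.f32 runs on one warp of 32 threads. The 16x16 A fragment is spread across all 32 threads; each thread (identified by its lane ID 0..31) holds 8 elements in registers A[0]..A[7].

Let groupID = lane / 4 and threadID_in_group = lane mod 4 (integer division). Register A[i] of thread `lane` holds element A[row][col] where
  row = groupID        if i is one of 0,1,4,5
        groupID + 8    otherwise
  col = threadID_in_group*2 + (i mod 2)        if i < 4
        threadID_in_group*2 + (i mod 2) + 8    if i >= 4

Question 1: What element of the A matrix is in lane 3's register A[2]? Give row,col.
8,6

3: g=0,t=3
[2] (0+8,3*2+0+0) = (8,6)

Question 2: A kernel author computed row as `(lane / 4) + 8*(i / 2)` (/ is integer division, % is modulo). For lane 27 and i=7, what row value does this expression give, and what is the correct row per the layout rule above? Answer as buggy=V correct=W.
buggy=30 correct=14

`(lane / 4) + 8*(i / 2)`[27,7]→30
lane 27→27/4=6, 27 mod 4=3
i=7  r:6+8→14  c:2·3+1+8→15
row: 30 vs 14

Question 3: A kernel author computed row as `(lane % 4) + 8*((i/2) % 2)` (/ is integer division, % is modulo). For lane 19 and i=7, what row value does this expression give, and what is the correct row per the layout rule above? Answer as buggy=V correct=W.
buggy=11 correct=12

`(lane % 4) + 8*((i/2) % 2)`[19,7]→11
lane 19: G=4 (19/4), T=3 (19%4)
i=7: r=4+8=12, c=3*2+1+8=15
row: 11 vs 12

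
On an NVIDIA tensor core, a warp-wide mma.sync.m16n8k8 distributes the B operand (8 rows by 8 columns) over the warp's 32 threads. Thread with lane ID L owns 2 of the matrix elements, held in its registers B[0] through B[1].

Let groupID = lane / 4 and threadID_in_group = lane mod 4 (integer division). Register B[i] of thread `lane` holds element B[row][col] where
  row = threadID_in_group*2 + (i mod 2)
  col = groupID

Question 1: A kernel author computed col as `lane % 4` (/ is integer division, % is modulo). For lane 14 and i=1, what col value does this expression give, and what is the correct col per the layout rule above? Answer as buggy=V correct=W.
`lane % 4`[14,1]->2
L=14->g=14>>2=3, t=14&3=2
[1]->row 2·2+1=5  col g=3
col: 2 vs 3

buggy=2 correct=3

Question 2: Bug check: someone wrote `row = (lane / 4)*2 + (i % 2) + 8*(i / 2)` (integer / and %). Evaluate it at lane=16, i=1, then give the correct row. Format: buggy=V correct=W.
buggy=9 correct=1

`(lane / 4)*2 + (i % 2) + 8*(i / 2)`[16,1]⇒9
16: gr=4,th=0
[1] (0*2+1,4) = (1,4)
row: 9 vs 1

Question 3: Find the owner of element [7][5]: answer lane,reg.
23,1

c=5→G=5  r=7→T=3,p=1
L=5*4+3=23  i=1=1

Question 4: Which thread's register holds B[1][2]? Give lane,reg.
8,1

c=2→G=2  r=1→T=0,p=1
L=2*4+0=8  i=1=1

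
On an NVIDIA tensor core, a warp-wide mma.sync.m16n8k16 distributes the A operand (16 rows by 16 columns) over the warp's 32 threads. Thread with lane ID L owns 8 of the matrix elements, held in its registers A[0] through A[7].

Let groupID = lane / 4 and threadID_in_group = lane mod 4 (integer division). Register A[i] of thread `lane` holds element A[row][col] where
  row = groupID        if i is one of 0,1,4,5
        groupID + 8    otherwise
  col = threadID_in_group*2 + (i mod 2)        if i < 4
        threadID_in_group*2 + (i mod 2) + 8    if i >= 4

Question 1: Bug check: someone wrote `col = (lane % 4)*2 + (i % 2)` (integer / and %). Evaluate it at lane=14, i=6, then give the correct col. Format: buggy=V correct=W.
buggy=4 correct=12

`(lane % 4)*2 + (i % 2)`[14,6]⇒4
lane 14⇒14/4=3, 14 mod 4=2
i=6  r:3+8⇒11  c:2·2+0+8⇒12
col: 4 vs 12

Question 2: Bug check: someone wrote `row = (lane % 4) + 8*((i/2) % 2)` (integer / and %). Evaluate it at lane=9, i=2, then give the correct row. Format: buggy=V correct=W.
`(lane % 4) + 8*((i/2) % 2)`[9,2]->9
L=9->gid=9>>2=2, tid=9&3=1
[2]->row 2+8=10  col 1·2+0+0=2
row: 9 vs 10

buggy=9 correct=10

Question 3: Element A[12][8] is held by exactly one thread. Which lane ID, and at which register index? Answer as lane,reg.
16,6

r=12⇒gr=4,Rb=1  c=8⇒Cb=1,th=0,odd=0
L=4*4+0=16  i=1*4+1*2+0=6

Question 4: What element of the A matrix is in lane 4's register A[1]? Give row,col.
4: gr=1,th=0
[1] (1+0,0*2+1+0) = (1,1)

1,1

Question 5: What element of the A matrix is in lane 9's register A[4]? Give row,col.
lane 9⇒9/4=2, 9 mod 4=1
i=4  r:2+0⇒2  c:2·1+0+8⇒10

2,10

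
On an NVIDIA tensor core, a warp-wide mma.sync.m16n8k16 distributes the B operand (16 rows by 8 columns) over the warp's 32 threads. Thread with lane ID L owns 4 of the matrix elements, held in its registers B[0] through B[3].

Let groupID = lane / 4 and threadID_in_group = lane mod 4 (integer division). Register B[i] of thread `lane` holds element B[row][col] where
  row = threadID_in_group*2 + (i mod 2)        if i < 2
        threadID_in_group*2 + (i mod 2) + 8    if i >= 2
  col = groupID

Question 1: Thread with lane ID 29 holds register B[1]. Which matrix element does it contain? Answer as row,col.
lane 29->29/4=7, 29 mod 4=1
i=1  r:2·1+1+0->3  c:7

3,7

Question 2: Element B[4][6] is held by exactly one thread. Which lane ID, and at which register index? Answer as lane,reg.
c=6⇒gr=6  r=4⇒Rb=0,th=2,odd=0
L=6*4+2=26  i=0*2+0=0

26,0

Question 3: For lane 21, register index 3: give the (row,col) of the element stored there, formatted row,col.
lane 21: gr=5 (21/4), th=1 (21%4)
i=3: r=1*2+1+8=11, c=gr=5

11,5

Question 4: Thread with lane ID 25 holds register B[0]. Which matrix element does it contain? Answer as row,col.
2,6

25: G=6,T=1
[0] (1*2+0+0,6) = (2,6)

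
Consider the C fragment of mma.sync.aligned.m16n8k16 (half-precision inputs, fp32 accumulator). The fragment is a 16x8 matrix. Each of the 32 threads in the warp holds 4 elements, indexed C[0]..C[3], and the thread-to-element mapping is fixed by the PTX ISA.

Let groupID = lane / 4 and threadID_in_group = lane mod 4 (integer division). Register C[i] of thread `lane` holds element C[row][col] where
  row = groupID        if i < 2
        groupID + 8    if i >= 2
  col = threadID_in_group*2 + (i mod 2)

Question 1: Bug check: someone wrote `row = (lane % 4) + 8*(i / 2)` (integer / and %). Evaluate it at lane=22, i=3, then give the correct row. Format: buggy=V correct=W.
buggy=10 correct=13

`(lane % 4) + 8*(i / 2)`[22,3]->10
lane 22->22/4=5, 22 mod 4=2
i=3  r:5+8->13  c:2·2+1->5
row: 10 vs 13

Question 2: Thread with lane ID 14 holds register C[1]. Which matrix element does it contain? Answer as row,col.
14: g=3,t=2
[1] (3+0,2*2+1) = (3,5)

3,5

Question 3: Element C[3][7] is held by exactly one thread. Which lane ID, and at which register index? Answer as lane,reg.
15,1

r=3⇒gr=3,Rb=0  c=7⇒th=3,odd=1
L=3*4+3=15  i=0*2+1=1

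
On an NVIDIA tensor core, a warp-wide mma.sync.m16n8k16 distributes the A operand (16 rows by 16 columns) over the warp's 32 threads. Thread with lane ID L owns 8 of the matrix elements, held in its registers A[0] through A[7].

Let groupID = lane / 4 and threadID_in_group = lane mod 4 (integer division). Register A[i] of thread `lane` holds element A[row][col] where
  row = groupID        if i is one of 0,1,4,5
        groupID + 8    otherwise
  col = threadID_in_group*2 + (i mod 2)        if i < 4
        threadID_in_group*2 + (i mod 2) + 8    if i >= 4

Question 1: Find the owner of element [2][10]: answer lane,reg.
r:2=>grp=2,rB=0  c:10=>cB=1,tig=1,lo=0
L=2*4+1=9  i=1*4+0*2+0=4

9,4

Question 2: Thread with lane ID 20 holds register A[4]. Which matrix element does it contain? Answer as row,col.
5,8

L=20⇒gr=20>>2=5, th=20&3=0
[4]⇒row 5+0=5  col 0·2+0+8=8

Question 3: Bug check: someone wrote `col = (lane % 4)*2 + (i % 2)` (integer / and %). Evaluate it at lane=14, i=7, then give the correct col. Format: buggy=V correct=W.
buggy=5 correct=13

`(lane % 4)*2 + (i % 2)`[14,7]⇒5
L=14⇒gr=14>>2=3, th=14&3=2
[7]⇒row 3+8=11  col 2·2+1+8=13
col: 5 vs 13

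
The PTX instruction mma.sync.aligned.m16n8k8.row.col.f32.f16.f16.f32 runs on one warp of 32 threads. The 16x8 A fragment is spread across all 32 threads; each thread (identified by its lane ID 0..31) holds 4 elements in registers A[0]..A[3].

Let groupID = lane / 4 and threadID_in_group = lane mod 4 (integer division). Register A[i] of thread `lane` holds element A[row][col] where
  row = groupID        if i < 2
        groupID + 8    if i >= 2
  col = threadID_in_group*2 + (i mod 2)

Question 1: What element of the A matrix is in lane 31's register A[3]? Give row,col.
lane 31⇒31/4=7, 31 mod 4=3
i=3  r:7+8⇒15  c:2·3+1⇒7

15,7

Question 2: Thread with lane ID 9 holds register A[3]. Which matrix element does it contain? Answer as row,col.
10,3

9: grp=2,tig=1
[3] (2+8,1*2+1) = (10,3)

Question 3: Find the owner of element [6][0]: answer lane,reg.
24,0

r: 6->gid=6,r8=0  c: 0->tid=0,i&1=0
L=6*4+0=24  i=0*2+0=0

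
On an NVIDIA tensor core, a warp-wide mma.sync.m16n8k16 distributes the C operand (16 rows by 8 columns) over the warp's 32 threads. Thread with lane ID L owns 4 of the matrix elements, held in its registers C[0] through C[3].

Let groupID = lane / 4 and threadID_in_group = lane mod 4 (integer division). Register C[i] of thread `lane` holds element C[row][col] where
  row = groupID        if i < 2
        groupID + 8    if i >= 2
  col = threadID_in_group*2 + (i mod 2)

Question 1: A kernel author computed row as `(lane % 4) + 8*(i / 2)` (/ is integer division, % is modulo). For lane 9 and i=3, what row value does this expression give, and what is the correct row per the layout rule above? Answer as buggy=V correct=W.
buggy=9 correct=10

`(lane % 4) + 8*(i / 2)`[9,3]=>9
lane 9=>9/4=2, 9 mod 4=1
i=3  r:2+8=>10  c:2·1+1=>3
row: 9 vs 10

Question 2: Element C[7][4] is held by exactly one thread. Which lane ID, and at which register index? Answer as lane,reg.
30,0

r=7→G=7,rhi=0  c=4→T=2,p=0
L=7*4+2=30  i=0*2+0=0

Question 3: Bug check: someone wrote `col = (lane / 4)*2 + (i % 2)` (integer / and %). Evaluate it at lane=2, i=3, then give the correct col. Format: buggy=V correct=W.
`(lane / 4)*2 + (i % 2)`[2,3]=>1
lane 2: grp=0 (2/4), tig=2 (2%4)
i=3: r=0+8=8, c=2*2+1=5
col: 1 vs 5

buggy=1 correct=5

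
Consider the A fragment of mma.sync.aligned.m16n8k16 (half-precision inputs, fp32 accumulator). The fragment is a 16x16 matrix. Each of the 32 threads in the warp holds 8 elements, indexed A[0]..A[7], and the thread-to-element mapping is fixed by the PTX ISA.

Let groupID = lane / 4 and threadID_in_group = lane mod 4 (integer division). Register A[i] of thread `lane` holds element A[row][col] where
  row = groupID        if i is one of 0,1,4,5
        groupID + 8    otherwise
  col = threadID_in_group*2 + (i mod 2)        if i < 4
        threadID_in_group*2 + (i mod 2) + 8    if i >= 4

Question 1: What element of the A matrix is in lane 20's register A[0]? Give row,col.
20: grp=5,tig=0
[0] (5+0,0*2+0+0) = (5,0)

5,0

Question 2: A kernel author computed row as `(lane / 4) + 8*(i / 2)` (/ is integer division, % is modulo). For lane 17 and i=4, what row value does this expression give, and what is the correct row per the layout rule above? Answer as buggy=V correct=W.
buggy=20 correct=4

`(lane / 4) + 8*(i / 2)`[17,4]⇒20
L=17⇒gr=17>>2=4, th=17&3=1
[4]⇒row 4+0=4  col 1·2+0+8=10
row: 20 vs 4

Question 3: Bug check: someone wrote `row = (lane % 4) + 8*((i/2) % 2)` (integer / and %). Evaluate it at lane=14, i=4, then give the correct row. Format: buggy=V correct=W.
buggy=2 correct=3

`(lane % 4) + 8*((i/2) % 2)`[14,4]→2
L=14→G=14>>2=3, T=14&3=2
[4]→row 3+0=3  col 2·2+0+8=12
row: 2 vs 3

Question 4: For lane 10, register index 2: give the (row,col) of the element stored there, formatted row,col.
10: g=2,t=2
[2] (2+8,2*2+0+0) = (10,4)

10,4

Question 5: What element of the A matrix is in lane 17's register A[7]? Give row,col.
12,11

L=17→G=17>>2=4, T=17&3=1
[7]→row 4+8=12  col 1·2+1+8=11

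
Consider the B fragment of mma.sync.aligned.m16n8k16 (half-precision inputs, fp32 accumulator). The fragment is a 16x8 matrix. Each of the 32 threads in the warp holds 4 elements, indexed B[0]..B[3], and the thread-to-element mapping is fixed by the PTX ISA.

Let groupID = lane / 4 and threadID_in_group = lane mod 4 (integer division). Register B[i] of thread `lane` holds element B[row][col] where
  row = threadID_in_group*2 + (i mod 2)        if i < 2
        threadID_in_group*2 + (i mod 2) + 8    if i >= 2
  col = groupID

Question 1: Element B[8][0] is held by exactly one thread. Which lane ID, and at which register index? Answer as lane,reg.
c=0->g=0  r=8->rb=1,t=0,b0=0
L=0*4+0=0  i=1*2+0=2

0,2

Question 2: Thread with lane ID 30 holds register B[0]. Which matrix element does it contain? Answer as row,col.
30: gid=7,tid=2
[0] (2*2+0+0,7) = (4,7)

4,7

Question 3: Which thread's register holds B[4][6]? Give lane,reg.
c=6→G=6  r=4→rhi=0,T=2,p=0
L=6*4+2=26  i=0*2+0=0

26,0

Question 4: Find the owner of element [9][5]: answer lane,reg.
c:5=>grp=5  r:9=>rB=1,tig=0,lo=1
L=5*4+0=20  i=1*2+1=3

20,3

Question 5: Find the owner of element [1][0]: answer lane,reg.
c=0->g=0  r=1->rb=0,t=0,b0=1
L=0*4+0=0  i=0*2+1=1

0,1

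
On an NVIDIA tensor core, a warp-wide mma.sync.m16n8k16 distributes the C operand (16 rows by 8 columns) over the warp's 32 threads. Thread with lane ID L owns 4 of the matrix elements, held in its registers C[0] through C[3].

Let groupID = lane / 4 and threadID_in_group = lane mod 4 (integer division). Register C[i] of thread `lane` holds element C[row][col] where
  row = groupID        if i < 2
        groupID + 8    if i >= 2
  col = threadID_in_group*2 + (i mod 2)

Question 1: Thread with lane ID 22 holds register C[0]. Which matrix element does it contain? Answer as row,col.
5,4

lane 22: gr=5 (22/4), th=2 (22%4)
i=0: r=5+0=5, c=2*2+0=4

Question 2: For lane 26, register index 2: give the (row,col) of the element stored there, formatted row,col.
14,4

L=26->g=26>>2=6, t=26&3=2
[2]->row 6+8=14  col 2·2+0=4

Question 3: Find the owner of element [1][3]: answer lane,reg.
5,1

r: 1->gid=1,r8=0  c: 3->tid=1,i&1=1
L=1*4+1=5  i=0*2+1=1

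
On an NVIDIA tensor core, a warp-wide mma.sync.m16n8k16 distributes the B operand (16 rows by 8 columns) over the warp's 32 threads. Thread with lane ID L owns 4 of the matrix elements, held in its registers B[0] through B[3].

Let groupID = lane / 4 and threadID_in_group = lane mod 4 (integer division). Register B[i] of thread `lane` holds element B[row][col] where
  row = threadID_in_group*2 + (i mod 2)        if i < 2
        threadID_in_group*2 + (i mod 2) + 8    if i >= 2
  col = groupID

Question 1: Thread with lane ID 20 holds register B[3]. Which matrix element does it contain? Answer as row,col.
L=20→G=20>>2=5, T=20&3=0
[3]→row 0·2+1+8=9  col G=5

9,5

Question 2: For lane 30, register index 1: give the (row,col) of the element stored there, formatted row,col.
5,7

L=30->gid=30>>2=7, tid=30&3=2
[1]->row 2·2+1+0=5  col gid=7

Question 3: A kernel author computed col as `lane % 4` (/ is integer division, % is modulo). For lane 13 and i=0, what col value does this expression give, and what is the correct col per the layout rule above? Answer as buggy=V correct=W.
`lane % 4`[13,0]=>1
13: grp=3,tig=1
[0] (1*2+0+0,3) = (2,3)
col: 1 vs 3

buggy=1 correct=3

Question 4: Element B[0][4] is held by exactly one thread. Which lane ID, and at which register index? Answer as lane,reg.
c=4→G=4  r=0→rhi=0,T=0,p=0
L=4*4+0=16  i=0*2+0=0

16,0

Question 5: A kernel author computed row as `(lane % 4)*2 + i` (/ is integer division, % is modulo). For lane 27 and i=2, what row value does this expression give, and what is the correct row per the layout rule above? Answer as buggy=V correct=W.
`(lane % 4)*2 + i`[27,2]→8
lane 27: G=6 (27/4), T=3 (27%4)
i=2: r=3*2+0+8=14, c=G=6
row: 8 vs 14

buggy=8 correct=14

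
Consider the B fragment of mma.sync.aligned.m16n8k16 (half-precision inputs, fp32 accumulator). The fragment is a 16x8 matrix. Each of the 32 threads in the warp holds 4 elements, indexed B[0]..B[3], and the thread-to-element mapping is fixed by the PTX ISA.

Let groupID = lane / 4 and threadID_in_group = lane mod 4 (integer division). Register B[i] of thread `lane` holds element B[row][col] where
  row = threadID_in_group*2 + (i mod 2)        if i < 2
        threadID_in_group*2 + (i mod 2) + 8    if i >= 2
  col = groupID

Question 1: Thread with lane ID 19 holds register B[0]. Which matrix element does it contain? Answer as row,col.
lane 19: gr=4 (19/4), th=3 (19%4)
i=0: r=3*2+0+0=6, c=gr=4

6,4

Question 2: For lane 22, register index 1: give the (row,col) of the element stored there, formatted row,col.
5,5

lane 22: gid=5 (22/4), tid=2 (22%4)
i=1: r=2*2+1+0=5, c=gid=5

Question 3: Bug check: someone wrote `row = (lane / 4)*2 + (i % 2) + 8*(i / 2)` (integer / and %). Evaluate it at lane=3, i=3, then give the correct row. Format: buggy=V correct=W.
buggy=9 correct=15

`(lane / 4)*2 + (i % 2) + 8*(i / 2)`[3,3]→9
lane 3→3/4=0, 3 mod 4=3
i=3  r:2·3+1+8→15  c:0
row: 9 vs 15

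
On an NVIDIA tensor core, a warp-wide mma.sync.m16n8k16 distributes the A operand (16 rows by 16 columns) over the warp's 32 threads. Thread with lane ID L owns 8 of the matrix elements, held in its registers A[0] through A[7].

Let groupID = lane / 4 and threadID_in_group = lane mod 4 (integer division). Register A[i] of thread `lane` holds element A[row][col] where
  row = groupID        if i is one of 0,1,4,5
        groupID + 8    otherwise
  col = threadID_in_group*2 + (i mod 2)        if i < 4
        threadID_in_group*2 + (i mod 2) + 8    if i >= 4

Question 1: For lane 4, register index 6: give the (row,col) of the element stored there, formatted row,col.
lane 4->4/4=1, 4 mod 4=0
i=6  r:1+8->9  c:2·0+0+8->8

9,8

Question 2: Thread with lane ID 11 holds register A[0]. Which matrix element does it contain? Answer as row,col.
lane 11=>11/4=2, 11 mod 4=3
i=0  r:2+0=>2  c:2·3+0+0=>6

2,6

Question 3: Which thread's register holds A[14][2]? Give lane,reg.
25,2

r: 14->gid=6,r8=1  c: 2->c8=0,tid=1,i&1=0
L=6*4+1=25  i=0*4+1*2+0=2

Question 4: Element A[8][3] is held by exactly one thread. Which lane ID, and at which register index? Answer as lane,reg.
r=8⇒gr=0,Rb=1  c=3⇒Cb=0,th=1,odd=1
L=0*4+1=1  i=0*4+1*2+1=3

1,3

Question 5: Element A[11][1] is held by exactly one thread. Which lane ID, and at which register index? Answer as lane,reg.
r:11=>grp=3,rB=1  c:1=>cB=0,tig=0,lo=1
L=3*4+0=12  i=0*4+1*2+1=3

12,3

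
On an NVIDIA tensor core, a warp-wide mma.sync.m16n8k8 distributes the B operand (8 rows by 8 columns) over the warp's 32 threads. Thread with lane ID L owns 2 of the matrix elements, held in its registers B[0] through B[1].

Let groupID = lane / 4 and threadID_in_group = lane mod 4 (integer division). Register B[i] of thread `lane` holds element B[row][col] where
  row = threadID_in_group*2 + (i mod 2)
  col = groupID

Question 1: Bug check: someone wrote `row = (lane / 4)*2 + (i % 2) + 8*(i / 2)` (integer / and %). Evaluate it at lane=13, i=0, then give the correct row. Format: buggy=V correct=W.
buggy=6 correct=2

`(lane / 4)*2 + (i % 2) + 8*(i / 2)`[13,0]→6
lane 13→13/4=3, 13 mod 4=1
i=0  r:2·1+0→2  c:3
row: 6 vs 2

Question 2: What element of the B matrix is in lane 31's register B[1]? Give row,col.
7,7

31: gid=7,tid=3
[1] (3*2+1,7) = (7,7)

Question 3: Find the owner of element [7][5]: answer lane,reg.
23,1

c=5→G=5  r=7→T=3,p=1
L=5*4+3=23  i=1=1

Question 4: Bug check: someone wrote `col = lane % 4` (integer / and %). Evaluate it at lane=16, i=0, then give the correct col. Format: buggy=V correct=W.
`lane % 4`[16,0]→0
16: G=4,T=0
[0] (0*2+0,4) = (0,4)
col: 0 vs 4

buggy=0 correct=4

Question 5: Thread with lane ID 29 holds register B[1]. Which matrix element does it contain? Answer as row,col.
lane 29->29/4=7, 29 mod 4=1
i=1  r:2·1+1->3  c:7

3,7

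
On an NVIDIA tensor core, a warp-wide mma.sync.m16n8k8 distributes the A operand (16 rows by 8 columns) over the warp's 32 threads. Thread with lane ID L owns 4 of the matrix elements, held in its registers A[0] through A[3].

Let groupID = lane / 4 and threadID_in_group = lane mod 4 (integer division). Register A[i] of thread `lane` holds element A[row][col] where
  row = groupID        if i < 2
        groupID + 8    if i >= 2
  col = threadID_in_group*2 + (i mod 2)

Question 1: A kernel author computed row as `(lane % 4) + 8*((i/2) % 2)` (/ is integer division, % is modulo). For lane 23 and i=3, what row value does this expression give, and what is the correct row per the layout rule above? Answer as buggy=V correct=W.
buggy=11 correct=13

`(lane % 4) + 8*((i/2) % 2)`[23,3]->11
lane 23: g=5 (23/4), t=3 (23%4)
i=3: r=5+8=13, c=3*2+1=7
row: 11 vs 13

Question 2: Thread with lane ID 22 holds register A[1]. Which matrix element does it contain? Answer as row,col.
5,5

22: G=5,T=2
[1] (5+0,2*2+1) = (5,5)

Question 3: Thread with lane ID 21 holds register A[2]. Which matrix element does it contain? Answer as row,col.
lane 21->21/4=5, 21 mod 4=1
i=2  r:5+8->13  c:2·1+0->2

13,2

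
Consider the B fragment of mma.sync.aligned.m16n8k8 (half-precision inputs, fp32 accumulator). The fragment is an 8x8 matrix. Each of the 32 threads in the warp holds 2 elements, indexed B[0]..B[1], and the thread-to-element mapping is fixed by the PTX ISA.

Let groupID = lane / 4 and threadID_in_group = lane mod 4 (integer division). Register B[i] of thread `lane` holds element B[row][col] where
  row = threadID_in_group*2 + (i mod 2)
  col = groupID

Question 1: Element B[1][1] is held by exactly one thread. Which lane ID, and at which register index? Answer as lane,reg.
4,1

c:1=>grp=1  r:1=>tig=0,lo=1
L=1*4+0=4  i=1=1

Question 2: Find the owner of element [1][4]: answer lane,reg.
16,1

c=4→G=4  r=1→T=0,p=1
L=4*4+0=16  i=1=1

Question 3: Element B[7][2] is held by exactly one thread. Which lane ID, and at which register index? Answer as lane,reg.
c:2=>grp=2  r:7=>tig=3,lo=1
L=2*4+3=11  i=1=1

11,1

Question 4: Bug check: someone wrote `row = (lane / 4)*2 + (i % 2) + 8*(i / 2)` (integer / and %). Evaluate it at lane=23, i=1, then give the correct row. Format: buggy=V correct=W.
`(lane / 4)*2 + (i % 2) + 8*(i / 2)`[23,1]→11
L=23→G=23>>2=5, T=23&3=3
[1]→row 3·2+1=7  col G=5
row: 11 vs 7

buggy=11 correct=7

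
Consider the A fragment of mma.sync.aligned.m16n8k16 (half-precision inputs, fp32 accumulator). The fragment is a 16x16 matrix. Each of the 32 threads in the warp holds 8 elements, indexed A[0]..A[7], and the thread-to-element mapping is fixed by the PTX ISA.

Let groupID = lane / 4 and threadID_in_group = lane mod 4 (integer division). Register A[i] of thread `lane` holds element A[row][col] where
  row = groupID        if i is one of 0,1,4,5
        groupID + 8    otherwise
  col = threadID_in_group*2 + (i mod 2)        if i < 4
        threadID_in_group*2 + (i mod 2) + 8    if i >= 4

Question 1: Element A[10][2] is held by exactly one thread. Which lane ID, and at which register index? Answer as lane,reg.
r=10->g=2,rb=1  c=2->cb=0,t=1,b0=0
L=2*4+1=9  i=0*4+1*2+0=2

9,2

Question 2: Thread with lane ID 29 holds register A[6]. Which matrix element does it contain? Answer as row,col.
lane 29->29/4=7, 29 mod 4=1
i=6  r:7+8->15  c:2·1+0+8->10

15,10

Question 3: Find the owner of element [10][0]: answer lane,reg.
r: 10->gid=2,r8=1  c: 0->c8=0,tid=0,i&1=0
L=2*4+0=8  i=0*4+1*2+0=2

8,2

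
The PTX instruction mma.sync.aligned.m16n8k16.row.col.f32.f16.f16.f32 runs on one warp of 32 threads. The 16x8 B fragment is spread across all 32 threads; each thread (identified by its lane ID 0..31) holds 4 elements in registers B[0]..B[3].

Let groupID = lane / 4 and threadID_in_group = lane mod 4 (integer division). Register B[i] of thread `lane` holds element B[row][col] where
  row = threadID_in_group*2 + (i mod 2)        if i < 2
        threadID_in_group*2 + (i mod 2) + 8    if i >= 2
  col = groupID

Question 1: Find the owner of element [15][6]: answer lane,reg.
27,3

c:6=>grp=6  r:15=>rB=1,tig=3,lo=1
L=6*4+3=27  i=1*2+1=3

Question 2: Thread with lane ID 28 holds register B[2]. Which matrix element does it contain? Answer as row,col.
28: grp=7,tig=0
[2] (0*2+0+8,7) = (8,7)

8,7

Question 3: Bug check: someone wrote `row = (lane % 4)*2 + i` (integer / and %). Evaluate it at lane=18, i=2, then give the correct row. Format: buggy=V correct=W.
buggy=6 correct=12

`(lane % 4)*2 + i`[18,2]⇒6
18: gr=4,th=2
[2] (2*2+0+8,4) = (12,4)
row: 6 vs 12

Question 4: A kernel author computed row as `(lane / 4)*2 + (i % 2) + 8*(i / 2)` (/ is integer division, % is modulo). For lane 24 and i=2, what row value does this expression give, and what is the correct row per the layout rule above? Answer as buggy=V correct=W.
buggy=20 correct=8

`(lane / 4)*2 + (i % 2) + 8*(i / 2)`[24,2]=>20
L=24=>grp=24>>2=6, tig=24&3=0
[2]=>row 0·2+0+8=8  col grp=6
row: 20 vs 8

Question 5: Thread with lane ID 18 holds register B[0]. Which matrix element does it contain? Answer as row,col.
4,4

lane 18->18/4=4, 18 mod 4=2
i=0  r:2·2+0+0->4  c:4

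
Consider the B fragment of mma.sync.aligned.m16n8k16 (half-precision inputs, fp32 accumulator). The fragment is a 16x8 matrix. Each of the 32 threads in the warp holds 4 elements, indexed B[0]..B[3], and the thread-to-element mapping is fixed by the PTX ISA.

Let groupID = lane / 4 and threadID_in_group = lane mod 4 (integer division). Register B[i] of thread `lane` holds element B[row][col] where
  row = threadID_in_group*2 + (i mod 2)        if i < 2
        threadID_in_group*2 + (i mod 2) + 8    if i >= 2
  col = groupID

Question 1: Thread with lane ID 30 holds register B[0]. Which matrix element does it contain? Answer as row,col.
4,7

lane 30: gr=7 (30/4), th=2 (30%4)
i=0: r=2*2+0+0=4, c=gr=7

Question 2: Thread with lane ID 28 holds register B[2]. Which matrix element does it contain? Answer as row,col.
8,7

lane 28→28/4=7, 28 mod 4=0
i=2  r:2·0+0+8→8  c:7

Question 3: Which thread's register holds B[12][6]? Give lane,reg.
26,2

c=6⇒gr=6  r=12⇒Rb=1,th=2,odd=0
L=6*4+2=26  i=1*2+0=2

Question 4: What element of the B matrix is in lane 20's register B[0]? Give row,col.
20: gid=5,tid=0
[0] (0*2+0+0,5) = (0,5)

0,5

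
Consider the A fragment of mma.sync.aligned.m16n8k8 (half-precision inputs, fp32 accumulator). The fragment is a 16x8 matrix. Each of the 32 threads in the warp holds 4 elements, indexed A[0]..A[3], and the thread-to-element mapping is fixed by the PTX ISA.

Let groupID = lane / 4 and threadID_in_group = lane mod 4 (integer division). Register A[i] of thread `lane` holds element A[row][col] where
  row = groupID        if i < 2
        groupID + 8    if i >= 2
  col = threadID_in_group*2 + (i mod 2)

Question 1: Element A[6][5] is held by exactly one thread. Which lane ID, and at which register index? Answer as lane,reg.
r=6→G=6,rhi=0  c=5→T=2,p=1
L=6*4+2=26  i=0*2+1=1

26,1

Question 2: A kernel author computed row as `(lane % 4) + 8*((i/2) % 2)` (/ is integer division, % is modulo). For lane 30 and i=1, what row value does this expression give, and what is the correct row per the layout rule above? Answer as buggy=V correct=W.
`(lane % 4) + 8*((i/2) % 2)`[30,1]->2
L=30->gid=30>>2=7, tid=30&3=2
[1]->row 7+0=7  col 2·2+1=5
row: 2 vs 7

buggy=2 correct=7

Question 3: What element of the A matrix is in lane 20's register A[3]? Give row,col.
13,1

20: grp=5,tig=0
[3] (5+8,0*2+1) = (13,1)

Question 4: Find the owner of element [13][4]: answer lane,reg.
r:13=>grp=5,rB=1  c:4=>tig=2,lo=0
L=5*4+2=22  i=1*2+0=2

22,2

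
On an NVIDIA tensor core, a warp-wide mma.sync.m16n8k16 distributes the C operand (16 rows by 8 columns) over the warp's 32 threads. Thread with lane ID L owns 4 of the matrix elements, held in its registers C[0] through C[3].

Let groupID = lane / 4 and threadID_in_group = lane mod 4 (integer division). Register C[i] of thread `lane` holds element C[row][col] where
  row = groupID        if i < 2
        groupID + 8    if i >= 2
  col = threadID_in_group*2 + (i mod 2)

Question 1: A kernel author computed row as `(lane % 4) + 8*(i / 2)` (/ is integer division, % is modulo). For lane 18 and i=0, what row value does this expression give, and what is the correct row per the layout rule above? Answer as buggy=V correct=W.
`(lane % 4) + 8*(i / 2)`[18,0]=>2
lane 18: grp=4 (18/4), tig=2 (18%4)
i=0: r=4+0=4, c=2*2+0=4
row: 2 vs 4

buggy=2 correct=4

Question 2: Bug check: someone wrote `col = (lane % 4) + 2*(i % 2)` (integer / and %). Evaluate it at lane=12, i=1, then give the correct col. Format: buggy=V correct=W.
`(lane % 4) + 2*(i % 2)`[12,1]->2
12: g=3,t=0
[1] (3+0,0*2+1) = (3,1)
col: 2 vs 1

buggy=2 correct=1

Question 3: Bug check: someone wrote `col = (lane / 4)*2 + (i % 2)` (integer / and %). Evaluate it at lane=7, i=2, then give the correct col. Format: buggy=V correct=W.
buggy=2 correct=6

`(lane / 4)*2 + (i % 2)`[7,2]->2
lane 7->7/4=1, 7 mod 4=3
i=2  r:1+8->9  c:2·3+0->6
col: 2 vs 6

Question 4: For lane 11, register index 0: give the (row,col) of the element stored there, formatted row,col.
2,6

11: G=2,T=3
[0] (2+0,3*2+0) = (2,6)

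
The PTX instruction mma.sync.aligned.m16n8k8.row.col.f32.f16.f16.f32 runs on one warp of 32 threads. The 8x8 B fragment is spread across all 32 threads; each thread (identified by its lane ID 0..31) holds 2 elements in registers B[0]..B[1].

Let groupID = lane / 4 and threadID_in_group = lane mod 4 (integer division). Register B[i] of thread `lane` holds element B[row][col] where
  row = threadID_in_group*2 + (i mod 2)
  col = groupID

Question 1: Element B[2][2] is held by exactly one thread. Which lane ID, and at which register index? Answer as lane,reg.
9,0

c=2→G=2  r=2→T=1,p=0
L=2*4+1=9  i=0=0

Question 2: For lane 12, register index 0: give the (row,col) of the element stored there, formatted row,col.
0,3

lane 12: grp=3 (12/4), tig=0 (12%4)
i=0: r=0*2+0=0, c=grp=3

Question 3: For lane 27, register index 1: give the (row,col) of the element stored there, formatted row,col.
7,6

lane 27->27/4=6, 27 mod 4=3
i=1  r:2·3+1->7  c:6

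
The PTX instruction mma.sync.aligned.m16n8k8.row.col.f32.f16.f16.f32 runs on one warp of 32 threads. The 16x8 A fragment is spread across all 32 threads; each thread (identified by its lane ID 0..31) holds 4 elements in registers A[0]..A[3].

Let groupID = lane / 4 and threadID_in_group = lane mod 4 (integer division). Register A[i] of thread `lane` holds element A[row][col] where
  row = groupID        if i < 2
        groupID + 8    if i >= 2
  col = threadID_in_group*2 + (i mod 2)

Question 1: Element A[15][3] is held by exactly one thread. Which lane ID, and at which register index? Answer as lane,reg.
r=15→G=7,rhi=1  c=3→T=1,p=1
L=7*4+1=29  i=1*2+1=3

29,3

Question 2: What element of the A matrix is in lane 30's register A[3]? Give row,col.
lane 30: grp=7 (30/4), tig=2 (30%4)
i=3: r=7+8=15, c=2*2+1=5

15,5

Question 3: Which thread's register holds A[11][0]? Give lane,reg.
r=11->g=3,rb=1  c=0->t=0,b0=0
L=3*4+0=12  i=1*2+0=2

12,2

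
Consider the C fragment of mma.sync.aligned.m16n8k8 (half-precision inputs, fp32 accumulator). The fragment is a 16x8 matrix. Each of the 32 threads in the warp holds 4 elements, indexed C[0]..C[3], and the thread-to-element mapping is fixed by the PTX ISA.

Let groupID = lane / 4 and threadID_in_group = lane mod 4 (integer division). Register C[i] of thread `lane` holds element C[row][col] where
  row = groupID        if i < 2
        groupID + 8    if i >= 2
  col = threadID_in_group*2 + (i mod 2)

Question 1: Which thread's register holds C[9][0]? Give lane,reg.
r: 9->gid=1,r8=1  c: 0->tid=0,i&1=0
L=1*4+0=4  i=1*2+0=2

4,2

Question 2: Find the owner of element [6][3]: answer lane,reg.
r: 6->gid=6,r8=0  c: 3->tid=1,i&1=1
L=6*4+1=25  i=0*2+1=1

25,1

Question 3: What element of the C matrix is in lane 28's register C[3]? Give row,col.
lane 28: gr=7 (28/4), th=0 (28%4)
i=3: r=7+8=15, c=0*2+1=1

15,1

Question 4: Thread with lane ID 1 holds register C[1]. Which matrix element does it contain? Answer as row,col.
0,3

lane 1→1/4=0, 1 mod 4=1
i=1  r:0+0→0  c:2·1+1→3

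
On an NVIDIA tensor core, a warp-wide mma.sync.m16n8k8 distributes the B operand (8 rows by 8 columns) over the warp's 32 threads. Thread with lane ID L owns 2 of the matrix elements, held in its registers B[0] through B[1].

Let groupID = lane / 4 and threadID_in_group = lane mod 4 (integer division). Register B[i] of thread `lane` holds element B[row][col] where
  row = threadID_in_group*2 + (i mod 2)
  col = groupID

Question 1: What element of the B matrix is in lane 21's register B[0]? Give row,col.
21: gid=5,tid=1
[0] (1*2+0,5) = (2,5)

2,5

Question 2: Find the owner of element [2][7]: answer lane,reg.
29,0

c=7->g=7  r=2->t=1,b0=0
L=7*4+1=29  i=0=0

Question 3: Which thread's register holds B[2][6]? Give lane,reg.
c=6->g=6  r=2->t=1,b0=0
L=6*4+1=25  i=0=0

25,0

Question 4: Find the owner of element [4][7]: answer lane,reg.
30,0

c=7->g=7  r=4->t=2,b0=0
L=7*4+2=30  i=0=0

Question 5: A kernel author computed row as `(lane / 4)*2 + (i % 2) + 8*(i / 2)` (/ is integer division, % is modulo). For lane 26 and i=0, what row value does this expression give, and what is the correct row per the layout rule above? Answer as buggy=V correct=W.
buggy=12 correct=4

`(lane / 4)*2 + (i % 2) + 8*(i / 2)`[26,0]->12
L=26->gid=26>>2=6, tid=26&3=2
[0]->row 2·2+0=4  col gid=6
row: 12 vs 4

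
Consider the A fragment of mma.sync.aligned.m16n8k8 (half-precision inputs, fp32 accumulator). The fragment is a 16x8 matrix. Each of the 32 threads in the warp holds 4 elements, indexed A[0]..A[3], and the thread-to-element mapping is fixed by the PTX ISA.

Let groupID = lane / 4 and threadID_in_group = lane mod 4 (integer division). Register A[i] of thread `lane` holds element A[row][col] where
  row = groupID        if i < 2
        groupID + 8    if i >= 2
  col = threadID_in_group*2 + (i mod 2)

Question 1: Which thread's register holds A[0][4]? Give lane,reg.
2,0

r=0->g=0,rb=0  c=4->t=2,b0=0
L=0*4+2=2  i=0*2+0=0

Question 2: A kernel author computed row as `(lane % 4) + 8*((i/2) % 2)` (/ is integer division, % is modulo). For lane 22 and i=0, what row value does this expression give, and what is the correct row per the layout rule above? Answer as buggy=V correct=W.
buggy=2 correct=5

`(lane % 4) + 8*((i/2) % 2)`[22,0]→2
22: G=5,T=2
[0] (5+0,2*2+0) = (5,4)
row: 2 vs 5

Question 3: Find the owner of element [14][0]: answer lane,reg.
24,2

r=14->g=6,rb=1  c=0->t=0,b0=0
L=6*4+0=24  i=1*2+0=2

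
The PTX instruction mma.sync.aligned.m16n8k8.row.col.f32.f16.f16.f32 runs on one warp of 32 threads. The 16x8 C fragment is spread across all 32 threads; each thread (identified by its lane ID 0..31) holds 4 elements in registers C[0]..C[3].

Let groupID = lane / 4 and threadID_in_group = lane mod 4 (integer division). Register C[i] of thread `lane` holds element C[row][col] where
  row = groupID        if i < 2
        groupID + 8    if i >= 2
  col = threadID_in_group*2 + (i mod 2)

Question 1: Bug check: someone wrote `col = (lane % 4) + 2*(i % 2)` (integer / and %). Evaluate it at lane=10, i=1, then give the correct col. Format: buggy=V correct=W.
`(lane % 4) + 2*(i % 2)`[10,1]→4
10: G=2,T=2
[1] (2+0,2*2+1) = (2,5)
col: 4 vs 5

buggy=4 correct=5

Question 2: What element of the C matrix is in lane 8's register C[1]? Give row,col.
2,1

lane 8: G=2 (8/4), T=0 (8%4)
i=1: r=2+0=2, c=0*2+1=1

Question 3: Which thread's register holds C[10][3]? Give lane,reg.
9,3

r=10→G=2,rhi=1  c=3→T=1,p=1
L=2*4+1=9  i=1*2+1=3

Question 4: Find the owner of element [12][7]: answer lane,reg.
19,3

r=12→G=4,rhi=1  c=7→T=3,p=1
L=4*4+3=19  i=1*2+1=3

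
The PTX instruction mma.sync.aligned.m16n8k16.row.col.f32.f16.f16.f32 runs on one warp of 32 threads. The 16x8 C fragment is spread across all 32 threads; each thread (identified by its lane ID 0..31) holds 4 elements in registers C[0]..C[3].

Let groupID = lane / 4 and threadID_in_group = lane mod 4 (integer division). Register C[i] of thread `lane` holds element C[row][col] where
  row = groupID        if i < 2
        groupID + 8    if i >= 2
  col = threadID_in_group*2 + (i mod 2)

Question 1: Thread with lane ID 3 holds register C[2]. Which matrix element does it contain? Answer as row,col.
8,6

lane 3→3/4=0, 3 mod 4=3
i=2  r:0+8→8  c:2·3+0→6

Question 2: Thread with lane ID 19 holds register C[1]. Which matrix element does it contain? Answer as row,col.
4,7

lane 19→19/4=4, 19 mod 4=3
i=1  r:4+0→4  c:2·3+1→7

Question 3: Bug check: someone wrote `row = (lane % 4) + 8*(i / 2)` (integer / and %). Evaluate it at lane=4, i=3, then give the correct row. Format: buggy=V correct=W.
`(lane % 4) + 8*(i / 2)`[4,3]⇒8
lane 4⇒4/4=1, 4 mod 4=0
i=3  r:1+8⇒9  c:2·0+1⇒1
row: 8 vs 9

buggy=8 correct=9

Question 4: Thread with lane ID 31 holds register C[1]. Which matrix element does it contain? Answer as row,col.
7,7

lane 31⇒31/4=7, 31 mod 4=3
i=1  r:7+0⇒7  c:2·3+1⇒7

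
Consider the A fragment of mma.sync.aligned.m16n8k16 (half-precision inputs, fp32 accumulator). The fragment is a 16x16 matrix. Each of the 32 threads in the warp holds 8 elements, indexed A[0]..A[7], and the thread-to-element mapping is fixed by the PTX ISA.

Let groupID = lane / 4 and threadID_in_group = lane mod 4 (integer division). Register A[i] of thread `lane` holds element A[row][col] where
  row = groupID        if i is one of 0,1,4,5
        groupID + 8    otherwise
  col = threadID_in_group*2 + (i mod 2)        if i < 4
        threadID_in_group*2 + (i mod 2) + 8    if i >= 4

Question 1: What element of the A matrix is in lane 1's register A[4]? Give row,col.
lane 1->1/4=0, 1 mod 4=1
i=4  r:0+0->0  c:2·1+0+8->10

0,10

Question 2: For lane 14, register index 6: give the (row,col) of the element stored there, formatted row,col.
11,12

lane 14→14/4=3, 14 mod 4=2
i=6  r:3+8→11  c:2·2+0+8→12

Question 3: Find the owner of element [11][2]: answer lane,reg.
13,2

r=11->g=3,rb=1  c=2->cb=0,t=1,b0=0
L=3*4+1=13  i=0*4+1*2+0=2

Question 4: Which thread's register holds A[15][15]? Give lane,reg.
31,7

r=15→G=7,rhi=1  c=15→chi=1,T=3,p=1
L=7*4+3=31  i=1*4+1*2+1=7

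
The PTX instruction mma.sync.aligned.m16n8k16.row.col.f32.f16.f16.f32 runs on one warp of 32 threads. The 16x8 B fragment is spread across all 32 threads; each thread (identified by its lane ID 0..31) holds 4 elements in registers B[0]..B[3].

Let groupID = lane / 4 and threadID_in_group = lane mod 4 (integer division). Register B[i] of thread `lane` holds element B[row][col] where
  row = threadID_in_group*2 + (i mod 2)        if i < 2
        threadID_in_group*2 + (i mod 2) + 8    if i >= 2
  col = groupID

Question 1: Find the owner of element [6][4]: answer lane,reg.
19,0

c=4→G=4  r=6→rhi=0,T=3,p=0
L=4*4+3=19  i=0*2+0=0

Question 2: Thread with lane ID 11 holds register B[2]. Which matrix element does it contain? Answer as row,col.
14,2

lane 11->11/4=2, 11 mod 4=3
i=2  r:2·3+0+8->14  c:2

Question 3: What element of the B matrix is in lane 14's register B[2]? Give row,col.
12,3

lane 14: gid=3 (14/4), tid=2 (14%4)
i=2: r=2*2+0+8=12, c=gid=3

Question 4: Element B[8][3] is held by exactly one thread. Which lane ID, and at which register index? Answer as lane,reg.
12,2

c=3→G=3  r=8→rhi=1,T=0,p=0
L=3*4+0=12  i=1*2+0=2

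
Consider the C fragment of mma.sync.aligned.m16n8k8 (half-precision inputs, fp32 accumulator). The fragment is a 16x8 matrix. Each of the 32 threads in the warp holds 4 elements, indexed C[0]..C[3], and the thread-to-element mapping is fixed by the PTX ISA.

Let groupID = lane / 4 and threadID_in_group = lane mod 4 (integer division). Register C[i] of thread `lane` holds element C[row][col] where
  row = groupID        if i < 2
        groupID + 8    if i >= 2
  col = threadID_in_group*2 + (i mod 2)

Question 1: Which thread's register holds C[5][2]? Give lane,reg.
r=5->g=5,rb=0  c=2->t=1,b0=0
L=5*4+1=21  i=0*2+0=0

21,0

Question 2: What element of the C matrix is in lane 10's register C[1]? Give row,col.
lane 10->10/4=2, 10 mod 4=2
i=1  r:2+0->2  c:2·2+1->5

2,5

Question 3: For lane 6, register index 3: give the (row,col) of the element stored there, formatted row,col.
lane 6: G=1 (6/4), T=2 (6%4)
i=3: r=1+8=9, c=2*2+1=5

9,5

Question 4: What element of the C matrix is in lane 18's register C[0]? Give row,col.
lane 18: grp=4 (18/4), tig=2 (18%4)
i=0: r=4+0=4, c=2*2+0=4

4,4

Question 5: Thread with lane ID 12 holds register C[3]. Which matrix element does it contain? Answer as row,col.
lane 12->12/4=3, 12 mod 4=0
i=3  r:3+8->11  c:2·0+1->1

11,1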